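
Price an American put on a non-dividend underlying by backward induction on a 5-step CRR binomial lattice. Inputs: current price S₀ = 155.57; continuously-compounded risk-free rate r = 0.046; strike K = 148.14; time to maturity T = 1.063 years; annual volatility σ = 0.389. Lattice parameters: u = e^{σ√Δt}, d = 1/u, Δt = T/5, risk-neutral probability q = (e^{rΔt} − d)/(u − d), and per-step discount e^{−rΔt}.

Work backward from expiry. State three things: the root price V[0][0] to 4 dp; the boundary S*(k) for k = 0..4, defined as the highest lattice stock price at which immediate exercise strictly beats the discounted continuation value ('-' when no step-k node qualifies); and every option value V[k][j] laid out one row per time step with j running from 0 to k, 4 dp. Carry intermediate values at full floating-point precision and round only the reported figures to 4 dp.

Δt=0.21260  u=1.19645  d=0.83580  q=0.48253  discount=0.99027
step 5 (expiry): payoffs max(K−S,0) = 84.6880 57.3083 18.1141 0.0000 0.0000 0.0000
step 4: (k=4,j=0): S=75.9174, (K−S)⁺=72.2226, hold=70.7809 ⇒ V=72.2226 exercise | (k=4,j=1): S=108.6760, (K−S)⁺=39.4640, hold=38.0223 ⇒ V=39.4640 exercise | (k=4,j=2): S=155.5700, (K−S)⁺=0.0000, hold=9.2823 ⇒ V=9.2823 continue | (k=4,j=3): S=222.6989, (K−S)⁺=0.0000, hold=0.0000 ⇒ V=0.0000 continue | (k=4,j=4): S=318.7940, (K−S)⁺=0.0000, hold=0.0000 ⇒ V=0.0000 continue  boundary S*=108.6760
step 3: (k=3,j=0): S=90.8317, (K−S)⁺=57.3083, hold=55.8666 ⇒ V=57.3083 exercise | (k=3,j=1): S=130.0259, (K−S)⁺=18.1141, hold=24.6581 ⇒ V=24.6581 continue | (k=3,j=2): S=186.1324, (K−S)⁺=0.0000, hold=4.7566 ⇒ V=4.7566 continue | (k=3,j=3): S=266.4490, (K−S)⁺=0.0000, hold=0.0000 ⇒ V=0.0000 continue  boundary S*=90.8317
step 2: (k=2,j=0): S=108.6760, (K−S)⁺=39.4640, hold=41.1492 ⇒ V=41.1492 continue | (k=2,j=1): S=155.5700, (K−S)⁺=0.0000, hold=14.9085 ⇒ V=14.9085 continue | (k=2,j=2): S=222.6989, (K−S)⁺=0.0000, hold=2.4374 ⇒ V=2.4374 continue  boundary S*=-
step 1: (k=1,j=0): S=130.0259, (K−S)⁺=18.1141, hold=28.2101 ⇒ V=28.2101 continue | (k=1,j=1): S=186.1324, (K−S)⁺=0.0000, hold=8.8044 ⇒ V=8.8044 continue  boundary S*=-
step 0: (k=0,j=0): S=155.5700, (K−S)⁺=0.0000, hold=18.6629 ⇒ V=18.6629 continue  boundary S*=-

price = 18.6629
boundary = - - - 90.8317 108.6760
tree:
18.6629
28.2101 8.8044
41.1492 14.9085 2.4374
57.3083 24.6581 4.7566 0.0000
72.2226 39.4640 9.2823 0.0000 0.0000
84.6880 57.3083 18.1141 0.0000 0.0000 0.0000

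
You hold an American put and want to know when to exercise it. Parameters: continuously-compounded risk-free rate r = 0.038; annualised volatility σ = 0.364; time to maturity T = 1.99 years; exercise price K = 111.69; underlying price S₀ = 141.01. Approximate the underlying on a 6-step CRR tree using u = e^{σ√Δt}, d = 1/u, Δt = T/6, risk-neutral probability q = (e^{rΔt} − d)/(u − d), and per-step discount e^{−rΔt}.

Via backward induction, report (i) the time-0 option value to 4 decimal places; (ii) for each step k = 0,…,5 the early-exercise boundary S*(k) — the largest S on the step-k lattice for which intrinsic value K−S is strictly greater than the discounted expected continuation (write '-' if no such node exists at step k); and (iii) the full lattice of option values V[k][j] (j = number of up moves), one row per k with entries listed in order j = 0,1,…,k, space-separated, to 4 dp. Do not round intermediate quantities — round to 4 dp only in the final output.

price = 11.4429
boundary = - - - - 60.9658 75.1843
tree:
11.4429
17.5136 5.1122
26.0156 8.6869 1.3412
37.2152 14.4666 2.6010 0.0000
50.7242 23.4396 5.0442 0.0000 0.0000
62.2538 36.5057 9.7824 0.0000 0.0000 0.0000
71.6029 50.7242 18.9711 0.0000 0.0000 0.0000 0.0000

params: Δt=0.33167 u=1.23322 d=0.81088 q=0.47781 e^(-rΔt)=0.98748
t_6 payoffs: 71.6029 50.7242 18.9711 0.0000 0.0000 0.0000 0.0000
t_5: node(5,0) S=49.4362 payoff=62.2538 vs cont=60.8549 → 62.2538 [stop]  node(5,1) S=75.1843 payoff=36.5057 vs cont=35.1069 → 36.5057 [stop]  node(5,2) S=114.3428 payoff=0.0000 vs cont=9.7824 → 9.7824 [wait]  node(5,3) S=173.8965 payoff=0.0000 vs cont=0.0000 → 0.0000 [wait]  node(5,4) S=264.4677 payoff=0.0000 vs cont=0.0000 → 0.0000 [wait]  node(5,5) S=402.2115 payoff=0.0000 vs cont=0.0000 → 0.0000 [wait]  ⇒ S*(5)=75.1843
t_4: node(4,0) S=60.9658 payoff=50.7242 vs cont=49.3254 → 50.7242 [stop]  node(4,1) S=92.7189 payoff=18.9711 vs cont=23.4396 → 23.4396 [wait]  node(4,2) S=141.0100 payoff=0.0000 vs cont=5.0442 → 5.0442 [wait]  node(4,3) S=214.4528 payoff=0.0000 vs cont=0.0000 → 0.0000 [wait]  node(4,4) S=326.1471 payoff=0.0000 vs cont=0.0000 → 0.0000 [wait]  ⇒ S*(4)=60.9658
t_3: node(3,0) S=75.1843 payoff=36.5057 vs cont=37.2152 → 37.2152 [wait]  node(3,1) S=114.3428 payoff=0.0000 vs cont=14.4666 → 14.4666 [wait]  node(3,2) S=173.8965 payoff=0.0000 vs cont=2.6010 → 2.6010 [wait]  node(3,3) S=264.4677 payoff=0.0000 vs cont=0.0000 → 0.0000 [wait]  ⇒ S*(3)=-
t_2: node(2,0) S=92.7189 payoff=18.9711 vs cont=26.0156 → 26.0156 [wait]  node(2,1) S=141.0100 payoff=0.0000 vs cont=8.6869 → 8.6869 [wait]  node(2,2) S=214.4528 payoff=0.0000 vs cont=1.3412 → 1.3412 [wait]  ⇒ S*(2)=-
t_1: node(1,0) S=114.3428 payoff=0.0000 vs cont=17.5136 → 17.5136 [wait]  node(1,1) S=173.8965 payoff=0.0000 vs cont=5.1122 → 5.1122 [wait]  ⇒ S*(1)=-
t_0: node(0,0) S=141.0100 payoff=0.0000 vs cont=11.4429 → 11.4429 [wait]  ⇒ S*(0)=-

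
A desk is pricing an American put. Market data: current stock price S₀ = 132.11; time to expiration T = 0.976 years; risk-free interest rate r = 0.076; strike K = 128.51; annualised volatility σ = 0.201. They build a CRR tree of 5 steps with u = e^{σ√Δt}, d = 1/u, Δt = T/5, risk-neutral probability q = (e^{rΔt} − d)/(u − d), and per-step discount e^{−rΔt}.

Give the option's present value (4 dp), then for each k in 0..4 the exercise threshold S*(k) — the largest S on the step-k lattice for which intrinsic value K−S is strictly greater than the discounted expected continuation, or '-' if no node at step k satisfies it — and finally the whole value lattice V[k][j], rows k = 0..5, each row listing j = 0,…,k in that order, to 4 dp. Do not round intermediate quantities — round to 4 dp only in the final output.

price = 5.8699
boundary = - - 110.6117 101.2124 110.6117
tree:
5.8699
10.4442 2.4589
17.8983 4.9091 0.6135
27.2976 9.5491 1.4212 0.0000
35.8982 17.8983 3.2922 0.0000 0.0000
43.7680 27.2976 7.6261 0.0000 0.0000 0.0000

Δt=0.19520, u=1.09287, d=0.91502, q=0.56185, disc=e^(-rΔt)=0.98527
k=5 terminal: V=max(K-S,0) → 43.7680 27.2976 7.6261 0.0000 0.0000 0.0000
k=4: j=0 S=92.6118 intr=35.8982 cont=34.0058 V=35.8982[EX]; j=1 S=110.6117 intr=17.8983 cont=16.0059 V=17.8983[EX]; j=2 S=132.1100 intr=0.0000 cont=3.2922 V=3.2922[hold]; j=3 S=157.7867 intr=0.0000 cont=0.0000 V=0.0000[hold]; j=4 S=188.4540 intr=0.0000 cont=0.0000 V=0.0000[hold]  S*(4)=110.6117
k=3: j=0 S=101.2124 intr=27.2976 cont=25.4052 V=27.2976[EX]; j=1 S=120.8839 intr=7.6261 cont=9.5491 V=9.5491[hold]; j=2 S=144.3787 intr=0.0000 cont=1.4212 V=1.4212[hold]; j=3 S=172.4399 intr=0.0000 cont=0.0000 V=0.0000[hold]  S*(3)=101.2124
k=2: j=0 S=110.6117 intr=17.8983 cont=17.0705 V=17.8983[EX]; j=1 S=132.1100 intr=0.0000 cont=4.9091 V=4.9091[hold]; j=2 S=157.7867 intr=0.0000 cont=0.6135 V=0.6135[hold]  S*(2)=110.6117
k=1: j=0 S=120.8839 intr=7.6261 cont=10.4442 V=10.4442[hold]; j=1 S=144.3787 intr=0.0000 cont=2.4589 V=2.4589[hold]  S*(1)=-
k=0: j=0 S=132.1100 intr=0.0000 cont=5.8699 V=5.8699[hold]  S*(0)=-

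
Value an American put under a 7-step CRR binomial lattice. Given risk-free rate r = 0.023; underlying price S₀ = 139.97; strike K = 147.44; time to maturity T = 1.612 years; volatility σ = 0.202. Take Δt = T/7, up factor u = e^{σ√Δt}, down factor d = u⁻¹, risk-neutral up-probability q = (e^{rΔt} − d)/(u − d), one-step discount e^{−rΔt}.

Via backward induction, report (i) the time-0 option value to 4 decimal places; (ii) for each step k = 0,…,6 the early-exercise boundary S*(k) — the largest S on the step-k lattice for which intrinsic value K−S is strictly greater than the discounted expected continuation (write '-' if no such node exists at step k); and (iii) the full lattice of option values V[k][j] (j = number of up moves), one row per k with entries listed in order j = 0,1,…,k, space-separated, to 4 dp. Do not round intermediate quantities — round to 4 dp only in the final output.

Δt=0.23029, u=1.10179, d=0.90761, q=0.50313, disc=e^(-rΔt)=0.99472
k=7 terminal: V=max(K-S,0) → 76.4260 61.2333 42.7901 20.4012 0.0000 0.0000 0.0000 0.0000
k=6: j=0 S=78.2425 intr=69.1975 cont=68.4187 V=69.1975[EX]; j=1 S=94.9817 intr=52.4583 cont=51.6794 V=52.4583[EX]; j=2 S=115.3022 intr=32.1378 cont=31.3590 V=32.1378[EX]; j=3 S=139.9700 intr=7.4700 cont=10.0831 V=10.0831[hold]; j=4 S=169.9153 intr=0.0000 cont=0.0000 V=0.0000[hold]; j=5 S=206.2671 intr=0.0000 cont=0.0000 V=0.0000[hold]; j=6 S=250.3960 intr=0.0000 cont=0.0000 V=0.0000[hold]  S*(6)=115.3022
k=5: j=0 S=86.2067 intr=61.2333 cont=60.4544 V=61.2333[EX]; j=1 S=104.6499 intr=42.7901 cont=42.0113 V=42.7901[EX]; j=2 S=127.0388 intr=20.4012 cont=20.9302 V=20.9302[hold]; j=3 S=154.2175 intr=0.0000 cont=4.9835 V=4.9835[hold]; j=4 S=187.2109 intr=0.0000 cont=0.0000 V=0.0000[hold]; j=5 S=227.2630 intr=0.0000 cont=0.0000 V=0.0000[hold]  S*(5)=104.6499
k=4: j=0 S=94.9817 intr=52.4583 cont=51.6794 V=52.4583[EX]; j=1 S=115.3022 intr=32.1378 cont=31.6237 V=32.1378[EX]; j=2 S=139.9700 intr=7.4700 cont=12.8387 V=12.8387[hold]; j=3 S=169.9153 intr=0.0000 cont=2.4630 V=2.4630[hold]; j=4 S=206.2671 intr=0.0000 cont=0.0000 V=0.0000[hold]  S*(4)=115.3022
k=3: j=0 S=104.6499 intr=42.7901 cont=42.0113 V=42.7901[EX]; j=1 S=127.0388 intr=20.4012 cont=22.3093 V=22.3093[hold]; j=2 S=154.2175 intr=0.0000 cont=7.5781 V=7.5781[hold]; j=3 S=187.2109 intr=0.0000 cont=1.2173 V=1.2173[hold]  S*(3)=104.6499
k=2: j=0 S=115.3022 intr=32.1378 cont=32.3139 V=32.3139[hold]; j=1 S=139.9700 intr=7.4700 cont=14.8188 V=14.8188[hold]; j=2 S=169.9153 intr=0.0000 cont=4.3547 V=4.3547[hold]  S*(2)=-
k=1: j=0 S=127.0388 intr=20.4012 cont=23.3873 V=23.3873[hold]; j=1 S=154.2175 intr=0.0000 cont=9.5035 V=9.5035[hold]  S*(1)=-
k=0: j=0 S=139.9700 intr=7.4700 cont=16.3152 V=16.3152[hold]  S*(0)=-

price = 16.3152
boundary = - - - 104.6499 115.3022 104.6499 115.3022
tree:
16.3152
23.3873 9.5035
32.3139 14.8188 4.3547
42.7901 22.3093 7.5781 1.2173
52.4583 32.1378 12.8387 2.4630 0.0000
61.2333 42.7901 20.9302 4.9835 0.0000 0.0000
69.1975 52.4583 32.1378 10.0831 0.0000 0.0000 0.0000
76.4260 61.2333 42.7901 20.4012 0.0000 0.0000 0.0000 0.0000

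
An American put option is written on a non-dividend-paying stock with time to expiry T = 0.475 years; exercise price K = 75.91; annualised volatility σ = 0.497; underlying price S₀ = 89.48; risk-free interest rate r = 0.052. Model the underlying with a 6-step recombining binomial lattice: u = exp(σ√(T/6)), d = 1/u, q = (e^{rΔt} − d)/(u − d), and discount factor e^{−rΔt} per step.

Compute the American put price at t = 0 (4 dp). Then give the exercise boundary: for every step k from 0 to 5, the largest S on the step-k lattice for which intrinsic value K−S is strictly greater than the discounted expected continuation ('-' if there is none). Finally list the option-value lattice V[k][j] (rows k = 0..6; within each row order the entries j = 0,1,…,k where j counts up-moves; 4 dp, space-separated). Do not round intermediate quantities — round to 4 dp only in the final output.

Δt=0.07917  u=1.15009  d=0.86950  q=0.47980  discount=0.99589
step 6 (expiry): payoffs max(K−S,0) = 37.2432 24.7652 8.2607 0.0000 0.0000 0.0000 0.0000
step 5: (k=5,j=0): S=44.4703, (K−S)⁺=31.4397, hold=31.1279 ⇒ V=31.4397 exercise | (k=5,j=1): S=58.8210, (K−S)⁺=17.0890, hold=16.7772 ⇒ V=17.0890 exercise | (k=5,j=2): S=77.8027, (K−S)⁺=0.0000, hold=4.2796 ⇒ V=4.2796 continue | (k=5,j=3): S=102.9099, (K−S)⁺=0.0000, hold=0.0000 ⇒ V=0.0000 continue | (k=5,j=4): S=136.1193, (K−S)⁺=0.0000, hold=0.0000 ⇒ V=0.0000 continue | (k=5,j=5): S=180.0454, (K−S)⁺=0.0000, hold=0.0000 ⇒ V=0.0000 continue  boundary S*=58.8210
step 4: (k=4,j=0): S=51.1448, (K−S)⁺=24.7652, hold=24.4534 ⇒ V=24.7652 exercise | (k=4,j=1): S=67.6493, (K−S)⁺=8.2607, hold=10.8981 ⇒ V=10.8981 continue | (k=4,j=2): S=89.4800, (K−S)⁺=0.0000, hold=2.2171 ⇒ V=2.2171 continue | (k=4,j=3): S=118.3555, (K−S)⁺=0.0000, hold=0.0000 ⇒ V=0.0000 continue | (k=4,j=4): S=156.5492, (K−S)⁺=0.0000, hold=0.0000 ⇒ V=0.0000 continue  boundary S*=51.1448
step 3: (k=3,j=0): S=58.8210, (K−S)⁺=17.0890, hold=18.0374 ⇒ V=18.0374 continue | (k=3,j=1): S=77.8027, (K−S)⁺=0.0000, hold=6.7053 ⇒ V=6.7053 continue | (k=3,j=2): S=102.9099, (K−S)⁺=0.0000, hold=1.1486 ⇒ V=1.1486 continue | (k=3,j=3): S=136.1193, (K−S)⁺=0.0000, hold=0.0000 ⇒ V=0.0000 continue  boundary S*=-
step 2: (k=2,j=0): S=67.6493, (K−S)⁺=8.2607, hold=12.5485 ⇒ V=12.5485 continue | (k=2,j=1): S=89.4800, (K−S)⁺=0.0000, hold=4.0226 ⇒ V=4.0226 continue | (k=2,j=2): S=118.3555, (K−S)⁺=0.0000, hold=0.5950 ⇒ V=0.5950 continue  boundary S*=-
step 1: (k=1,j=0): S=77.8027, (K−S)⁺=0.0000, hold=8.4230 ⇒ V=8.4230 continue | (k=1,j=1): S=102.9099, (K−S)⁺=0.0000, hold=2.3683 ⇒ V=2.3683 continue  boundary S*=-
step 0: (k=0,j=0): S=89.4800, (K−S)⁺=0.0000, hold=5.4953 ⇒ V=5.4953 continue  boundary S*=-

price = 5.4953
boundary = - - - - 51.1448 58.8210
tree:
5.4953
8.4230 2.3683
12.5485 4.0226 0.5950
18.0374 6.7053 1.1486 0.0000
24.7652 10.8981 2.2171 0.0000 0.0000
31.4397 17.0890 4.2796 0.0000 0.0000 0.0000
37.2432 24.7652 8.2607 0.0000 0.0000 0.0000 0.0000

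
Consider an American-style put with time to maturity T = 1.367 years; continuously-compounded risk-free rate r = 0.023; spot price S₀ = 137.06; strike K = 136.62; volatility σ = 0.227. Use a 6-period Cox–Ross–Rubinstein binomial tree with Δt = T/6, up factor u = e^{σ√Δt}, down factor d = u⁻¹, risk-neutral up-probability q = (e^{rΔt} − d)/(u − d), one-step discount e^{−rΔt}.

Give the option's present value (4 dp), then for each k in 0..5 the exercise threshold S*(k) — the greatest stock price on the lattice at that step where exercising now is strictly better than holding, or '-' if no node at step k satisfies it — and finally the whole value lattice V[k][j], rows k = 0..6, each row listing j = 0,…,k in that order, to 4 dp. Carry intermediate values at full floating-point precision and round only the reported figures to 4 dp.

Δt=0.22783, u=1.11444, d=0.89731, q=0.49714, disc=e^(-rΔt)=0.99477
k=6 terminal: V=max(K-S,0) → 65.0762 47.7643 26.2635 0.0000 0.0000 0.0000 0.0000
k=5: j=0 S=79.7313 intr=56.8887 cont=56.1747 V=56.8887[EX]; j=1 S=99.0242 intr=37.5958 cont=36.8817 V=37.5958[EX]; j=2 S=122.9856 intr=13.6344 cont=13.1379 V=13.6344[EX]; j=3 S=152.7450 intr=0.0000 cont=0.0000 V=0.0000[hold]; j=4 S=189.7055 intr=0.0000 cont=0.0000 V=0.0000[hold]; j=5 S=235.6095 intr=0.0000 cont=0.0000 V=0.0000[hold]  S*(5)=122.9856
k=4: j=0 S=88.8557 intr=47.7643 cont=47.0503 V=47.7643[EX]; j=1 S=110.3565 intr=26.2635 cont=25.5495 V=26.2635[EX]; j=2 S=137.0600 intr=0.0000 cont=6.8204 V=6.8204[hold]; j=3 S=170.2251 intr=0.0000 cont=0.0000 V=0.0000[hold]; j=4 S=211.4153 intr=0.0000 cont=0.0000 V=0.0000[hold]  S*(4)=110.3565
k=3: j=0 S=99.0242 intr=37.5958 cont=36.8817 V=37.5958[EX]; j=1 S=122.9856 intr=13.6344 cont=16.5109 V=16.5109[hold]; j=2 S=152.7450 intr=0.0000 cont=3.4118 V=3.4118[hold]; j=3 S=189.7055 intr=0.0000 cont=0.0000 V=0.0000[hold]  S*(3)=99.0242
k=2: j=0 S=110.3565 intr=26.2635 cont=26.9720 V=26.9720[hold]; j=1 S=137.0600 intr=0.0000 cont=9.9466 V=9.9466[hold]; j=2 S=170.2251 intr=0.0000 cont=1.7067 V=1.7067[hold]  S*(2)=-
k=1: j=0 S=122.9856 intr=13.6344 cont=18.4113 V=18.4113[hold]; j=1 S=152.7450 intr=0.0000 cont=5.8197 V=5.8197[hold]  S*(1)=-
k=0: j=0 S=137.0600 intr=0.0000 cont=12.0881 V=12.0881[hold]  S*(0)=-

price = 12.0881
boundary = - - - 99.0242 110.3565 122.9856
tree:
12.0881
18.4113 5.8197
26.9720 9.9466 1.7067
37.5958 16.5109 3.4118 0.0000
47.7643 26.2635 6.8204 0.0000 0.0000
56.8887 37.5958 13.6344 0.0000 0.0000 0.0000
65.0762 47.7643 26.2635 0.0000 0.0000 0.0000 0.0000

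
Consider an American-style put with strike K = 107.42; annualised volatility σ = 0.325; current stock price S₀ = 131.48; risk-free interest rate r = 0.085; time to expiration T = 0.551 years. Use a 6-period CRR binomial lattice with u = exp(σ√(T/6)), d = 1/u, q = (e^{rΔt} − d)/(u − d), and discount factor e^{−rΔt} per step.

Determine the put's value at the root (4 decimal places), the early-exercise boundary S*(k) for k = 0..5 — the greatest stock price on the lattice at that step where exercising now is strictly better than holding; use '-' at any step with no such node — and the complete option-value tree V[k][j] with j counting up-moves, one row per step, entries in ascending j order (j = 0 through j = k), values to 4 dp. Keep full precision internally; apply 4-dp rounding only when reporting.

price = 2.0534
boundary = - - - - 88.6683 97.8456
tree:
2.0534
3.7231 0.5130
6.6059 1.0662 0.0000
11.3760 2.2162 0.0000 0.0000
18.7517 4.6064 0.0000 0.0000 0.0000
27.0682 9.5744 0.0000 0.0000 0.0000 0.0000
34.6047 18.7517 0.0000 0.0000 0.0000 0.0000 0.0000

Δt=0.09183, u=1.10350, d=0.90621, q=0.51512, disc=e^(-rΔt)=0.99222
k=6 terminal: V=max(K-S,0) → 34.6047 18.7517 0.0000 0.0000 0.0000 0.0000 0.0000
k=5: j=0 S=80.3518 intr=27.0682 cont=26.2330 V=27.0682[EX]; j=1 S=97.8456 intr=9.5744 cont=9.0217 V=9.5744[EX]; j=2 S=119.1480 intr=0.0000 cont=0.0000 V=0.0000[hold]; j=3 S=145.0883 intr=0.0000 cont=0.0000 V=0.0000[hold]; j=4 S=176.6762 intr=0.0000 cont=0.0000 V=0.0000[hold]; j=5 S=215.1413 intr=0.0000 cont=0.0000 V=0.0000[hold]  S*(5)=97.8456
k=4: j=0 S=88.6683 intr=18.7517 cont=17.9165 V=18.7517[EX]; j=1 S=107.9727 intr=0.0000 cont=4.6064 V=4.6064[hold]; j=2 S=131.4800 intr=0.0000 cont=0.0000 V=0.0000[hold]; j=3 S=160.1052 intr=0.0000 cont=0.0000 V=0.0000[hold]; j=4 S=194.9624 intr=0.0000 cont=0.0000 V=0.0000[hold]  S*(4)=88.6683
k=3: j=0 S=97.8456 intr=9.5744 cont=11.3760 V=11.3760[hold]; j=1 S=119.1480 intr=0.0000 cont=2.2162 V=2.2162[hold]; j=2 S=145.0883 intr=0.0000 cont=0.0000 V=0.0000[hold]; j=3 S=176.6762 intr=0.0000 cont=0.0000 V=0.0000[hold]  S*(3)=-
k=2: j=0 S=107.9727 intr=0.0000 cont=6.6059 V=6.6059[hold]; j=1 S=131.4800 intr=0.0000 cont=1.0662 V=1.0662[hold]; j=2 S=160.1052 intr=0.0000 cont=0.0000 V=0.0000[hold]  S*(2)=-
k=1: j=0 S=119.1480 intr=0.0000 cont=3.7231 V=3.7231[hold]; j=1 S=145.0883 intr=0.0000 cont=0.5130 V=0.5130[hold]  S*(1)=-
k=0: j=0 S=131.4800 intr=0.0000 cont=2.0534 V=2.0534[hold]  S*(0)=-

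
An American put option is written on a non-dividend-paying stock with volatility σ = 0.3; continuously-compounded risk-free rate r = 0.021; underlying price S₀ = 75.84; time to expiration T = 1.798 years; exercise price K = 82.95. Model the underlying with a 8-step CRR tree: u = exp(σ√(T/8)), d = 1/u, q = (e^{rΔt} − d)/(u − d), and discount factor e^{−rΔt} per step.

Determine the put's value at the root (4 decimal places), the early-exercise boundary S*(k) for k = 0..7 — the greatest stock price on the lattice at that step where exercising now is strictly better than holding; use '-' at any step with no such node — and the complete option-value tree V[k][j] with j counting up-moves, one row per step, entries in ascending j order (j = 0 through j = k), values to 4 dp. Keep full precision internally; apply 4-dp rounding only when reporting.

Δt=0.22475, u=1.15283, d=0.86743, q=0.48108, disc=e^(-rΔt)=0.99529
k=8 terminal: V=max(K-S,0) → 58.6412 50.6430 40.0131 25.8857 7.1100 0.0000 0.0000 0.0000 0.0000
k=7: j=0 S=28.0240 intr=54.9260 cont=54.5354 V=54.9260[EX]; j=1 S=37.2447 intr=45.7053 cont=45.3148 V=45.7053[EX]; j=2 S=49.4992 intr=33.4508 cont=33.0603 V=33.4508[EX]; j=3 S=65.7857 intr=17.1643 cont=16.7737 V=17.1643[EX]; j=4 S=87.4309 intr=0.0000 cont=3.6721 V=3.6721[hold]; j=5 S=116.1981 intr=0.0000 cont=0.0000 V=0.0000[hold]; j=6 S=154.4303 intr=0.0000 cont=0.0000 V=0.0000[hold]; j=7 S=205.2420 intr=0.0000 cont=0.0000 V=0.0000[hold]  S*(7)=65.7857
k=6: j=0 S=32.3070 intr=50.6430 cont=50.2524 V=50.6430[EX]; j=1 S=42.9369 intr=40.0131 cont=39.6225 V=40.0131[EX]; j=2 S=57.0643 intr=25.8857 cont=25.4951 V=25.8857[EX]; j=3 S=75.8400 intr=7.1100 cont=10.6232 V=10.6232[hold]; j=4 S=100.7934 intr=0.0000 cont=1.8966 V=1.8966[hold]; j=5 S=133.9571 intr=0.0000 cont=0.0000 V=0.0000[hold]; j=6 S=178.0325 intr=0.0000 cont=0.0000 V=0.0000[hold]  S*(6)=57.0643
k=5: j=0 S=37.2447 intr=45.7053 cont=45.3148 V=45.7053[EX]; j=1 S=49.4992 intr=33.4508 cont=33.0603 V=33.4508[EX]; j=2 S=65.7857 intr=17.1643 cont=18.4559 V=18.4559[hold]; j=3 S=87.4309 intr=0.0000 cont=6.3948 V=6.3948[hold]; j=4 S=116.1981 intr=0.0000 cont=0.9795 V=0.9795[hold]; j=5 S=154.4303 intr=0.0000 cont=0.0000 V=0.0000[hold]  S*(5)=49.4992
k=4: j=0 S=42.9369 intr=40.0131 cont=39.6225 V=40.0131[EX]; j=1 S=57.0643 intr=25.8857 cont=26.1135 V=26.1135[hold]; j=2 S=75.8400 intr=7.1100 cont=12.5940 V=12.5940[hold]; j=3 S=100.7934 intr=0.0000 cont=3.7718 V=3.7718[hold]; j=4 S=133.9571 intr=0.0000 cont=0.5059 V=0.5059[hold]  S*(4)=42.9369
k=3: j=0 S=49.4992 intr=33.4508 cont=33.1694 V=33.4508[EX]; j=1 S=65.7857 intr=17.1643 cont=19.5172 V=19.5172[hold]; j=2 S=87.4309 intr=0.0000 cont=8.3105 V=8.3105[hold]; j=3 S=116.1981 intr=0.0000 cont=2.1903 V=2.1903[hold]  S*(3)=49.4992
k=2: j=0 S=57.0643 intr=25.8857 cont=26.6217 V=26.6217[hold]; j=1 S=75.8400 intr=7.1100 cont=14.0594 V=14.0594[hold]; j=2 S=100.7934 intr=0.0000 cont=5.3409 V=5.3409[hold]  S*(2)=-
k=1: j=0 S=65.7857 intr=17.1643 cont=20.4813 V=20.4813[hold]; j=1 S=87.4309 intr=0.0000 cont=9.8186 V=9.8186[hold]  S*(1)=-
k=0: j=0 S=75.8400 intr=7.1100 cont=15.2794 V=15.2794[hold]  S*(0)=-

price = 15.2794
boundary = - - - 49.4992 42.9369 49.4992 57.0643 65.7857
tree:
15.2794
20.4813 9.8186
26.6217 14.0594 5.3409
33.4508 19.5172 8.3105 2.1903
40.0131 26.1135 12.5940 3.7718 0.5059
45.7053 33.4508 18.4559 6.3948 0.9795 0.0000
50.6430 40.0131 25.8857 10.6232 1.8966 0.0000 0.0000
54.9260 45.7053 33.4508 17.1643 3.6721 0.0000 0.0000 0.0000
58.6412 50.6430 40.0131 25.8857 7.1100 0.0000 0.0000 0.0000 0.0000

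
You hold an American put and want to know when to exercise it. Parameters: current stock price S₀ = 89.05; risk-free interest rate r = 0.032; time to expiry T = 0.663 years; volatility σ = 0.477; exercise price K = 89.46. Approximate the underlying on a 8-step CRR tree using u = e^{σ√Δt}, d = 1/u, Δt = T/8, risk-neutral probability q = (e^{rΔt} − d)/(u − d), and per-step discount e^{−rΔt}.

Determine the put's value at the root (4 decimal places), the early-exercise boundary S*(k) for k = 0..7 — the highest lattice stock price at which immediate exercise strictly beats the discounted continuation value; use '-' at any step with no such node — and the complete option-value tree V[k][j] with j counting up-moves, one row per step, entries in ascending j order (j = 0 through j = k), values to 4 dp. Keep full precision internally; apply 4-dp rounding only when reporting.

price = 12.8020
boundary = - - - - 51.4146 58.9825 67.6644 77.6242
tree:
12.8020
17.7229 7.4427
23.7622 11.1565 3.3854
30.7021 16.2357 5.6133 0.9455
38.0454 22.7691 9.1157 1.7791 0.0307
44.6423 30.4775 14.3889 3.3469 0.0587 0.0000
50.3927 38.0454 21.7956 6.2948 0.1123 0.0000 0.0000
55.4054 44.6423 30.4775 11.8358 0.2145 0.0000 0.0000 0.0000
59.7748 50.3927 38.0454 21.7956 0.4100 0.0000 0.0000 0.0000 0.0000

Δt=0.08288  u=1.14719  d=0.87169  q=0.47536  discount=0.99735
step 8 (expiry): payoffs max(K−S,0) = 59.7748 50.3927 38.0454 21.7956 0.4100 0.0000 0.0000 0.0000 0.0000
step 7: (k=7,j=0): S=34.0546, (K−S)⁺=55.4054, hold=55.1684 ⇒ V=55.4054 exercise | (k=7,j=1): S=44.8177, (K−S)⁺=44.6423, hold=44.4053 ⇒ V=44.6423 exercise | (k=7,j=2): S=58.9825, (K−S)⁺=30.4775, hold=30.2405 ⇒ V=30.4775 exercise | (k=7,j=3): S=77.6242, (K−S)⁺=11.8358, hold=11.5989 ⇒ V=11.8358 exercise | (k=7,j=4): S=102.1576, (K−S)⁺=0.0000, hold=0.2145 ⇒ V=0.2145 continue | (k=7,j=5): S=134.4449, (K−S)⁺=0.0000, hold=0.0000 ⇒ V=0.0000 continue | (k=7,j=6): S=176.9367, (K−S)⁺=0.0000, hold=0.0000 ⇒ V=0.0000 continue | (k=7,j=7): S=232.8583, (K−S)⁺=0.0000, hold=0.0000 ⇒ V=0.0000 continue  boundary S*=77.6242
step 6: (k=6,j=0): S=39.0673, (K−S)⁺=50.3927, hold=50.1558 ⇒ V=50.3927 exercise | (k=6,j=1): S=51.4146, (K−S)⁺=38.0454, hold=37.8084 ⇒ V=38.0454 exercise | (k=6,j=2): S=67.6644, (K−S)⁺=21.7956, hold=21.5587 ⇒ V=21.7956 exercise | (k=6,j=3): S=89.0500, (K−S)⁺=0.4100, hold=6.2948 ⇒ V=6.2948 continue | (k=6,j=4): S=117.1946, (K−S)⁺=0.0000, hold=0.1123 ⇒ V=0.1123 continue | (k=6,j=5): S=154.2344, (K−S)⁺=0.0000, hold=0.0000 ⇒ V=0.0000 continue | (k=6,j=6): S=202.9807, (K−S)⁺=0.0000, hold=0.0000 ⇒ V=0.0000 continue  boundary S*=67.6644
step 5: (k=5,j=0): S=44.8177, (K−S)⁺=44.6423, hold=44.4053 ⇒ V=44.6423 exercise | (k=5,j=1): S=58.9825, (K−S)⁺=30.4775, hold=30.2405 ⇒ V=30.4775 exercise | (k=5,j=2): S=77.6242, (K−S)⁺=11.8358, hold=14.3889 ⇒ V=14.3889 continue | (k=5,j=3): S=102.1576, (K−S)⁺=0.0000, hold=3.3469 ⇒ V=3.3469 continue | (k=5,j=4): S=134.4449, (K−S)⁺=0.0000, hold=0.0587 ⇒ V=0.0587 continue | (k=5,j=5): S=176.9367, (K−S)⁺=0.0000, hold=0.0000 ⇒ V=0.0000 continue  boundary S*=58.9825
step 4: (k=4,j=0): S=51.4146, (K−S)⁺=38.0454, hold=37.8084 ⇒ V=38.0454 exercise | (k=4,j=1): S=67.6644, (K−S)⁺=21.7956, hold=22.7691 ⇒ V=22.7691 continue | (k=4,j=2): S=89.0500, (K−S)⁺=0.4100, hold=9.1157 ⇒ V=9.1157 continue | (k=4,j=3): S=117.1946, (K−S)⁺=0.0000, hold=1.7791 ⇒ V=1.7791 continue | (k=4,j=4): S=154.2344, (K−S)⁺=0.0000, hold=0.0307 ⇒ V=0.0307 continue  boundary S*=51.4146
step 3: (k=3,j=0): S=58.9825, (K−S)⁺=30.4775, hold=30.7021 ⇒ V=30.7021 continue | (k=3,j=1): S=77.6242, (K−S)⁺=11.8358, hold=16.2357 ⇒ V=16.2357 continue | (k=3,j=2): S=102.1576, (K−S)⁺=0.0000, hold=5.6133 ⇒ V=5.6133 continue | (k=3,j=3): S=134.4449, (K−S)⁺=0.0000, hold=0.9455 ⇒ V=0.9455 continue  boundary S*=-
step 2: (k=2,j=0): S=67.6644, (K−S)⁺=21.7956, hold=23.7622 ⇒ V=23.7622 continue | (k=2,j=1): S=89.0500, (K−S)⁺=0.4100, hold=11.1565 ⇒ V=11.1565 continue | (k=2,j=2): S=117.1946, (K−S)⁺=0.0000, hold=3.3854 ⇒ V=3.3854 continue  boundary S*=-
step 1: (k=1,j=0): S=77.6242, (K−S)⁺=11.8358, hold=17.7229 ⇒ V=17.7229 continue | (k=1,j=1): S=102.1576, (K−S)⁺=0.0000, hold=7.4427 ⇒ V=7.4427 continue  boundary S*=-
step 0: (k=0,j=0): S=89.0500, (K−S)⁺=0.4100, hold=12.8020 ⇒ V=12.8020 continue  boundary S*=-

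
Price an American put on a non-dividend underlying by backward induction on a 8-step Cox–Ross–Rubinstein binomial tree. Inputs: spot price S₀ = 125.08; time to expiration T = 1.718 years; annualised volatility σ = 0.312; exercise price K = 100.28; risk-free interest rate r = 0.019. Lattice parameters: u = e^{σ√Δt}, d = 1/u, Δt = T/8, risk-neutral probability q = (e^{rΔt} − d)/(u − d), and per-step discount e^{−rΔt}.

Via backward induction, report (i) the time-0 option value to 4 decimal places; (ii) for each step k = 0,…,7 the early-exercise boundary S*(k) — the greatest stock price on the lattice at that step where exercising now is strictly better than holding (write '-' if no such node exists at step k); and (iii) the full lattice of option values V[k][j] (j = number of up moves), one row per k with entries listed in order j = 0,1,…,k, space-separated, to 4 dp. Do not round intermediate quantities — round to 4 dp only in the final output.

Δt=0.21475, u=1.15556, d=0.86538, q=0.47801, disc=e^(-rΔt)=0.99593
k=8 terminal: V=max(K-S,0) → 60.9385 47.7467 30.1314 6.6094 0.0000 0.0000 0.0000 0.0000 0.0000
k=7: j=0 S=45.4614 intr=54.8186 cont=54.4103 V=54.8186[EX]; j=1 S=60.7054 intr=39.5746 cont=39.1663 V=39.5746[EX]; j=2 S=81.0609 intr=19.2191 cont=18.8108 V=19.2191[EX]; j=3 S=108.2420 intr=0.0000 cont=3.4360 V=3.4360[hold]; j=4 S=144.5373 intr=0.0000 cont=0.0000 V=0.0000[hold]; j=5 S=193.0031 intr=0.0000 cont=0.0000 V=0.0000[hold]; j=6 S=257.7204 intr=0.0000 cont=0.0000 V=0.0000[hold]; j=7 S=344.1383 intr=0.0000 cont=0.0000 V=0.0000[hold]  S*(7)=81.0609
k=6: j=0 S=52.5333 intr=47.7467 cont=47.3383 V=47.7467[EX]; j=1 S=70.1486 intr=30.1314 cont=29.7230 V=30.1314[EX]; j=2 S=93.6706 intr=6.6094 cont=11.6271 V=11.6271[hold]; j=3 S=125.0800 intr=0.0000 cont=1.7863 V=1.7863[hold]; j=4 S=167.0214 intr=0.0000 cont=0.0000 V=0.0000[hold]; j=5 S=223.0265 intr=0.0000 cont=0.0000 V=0.0000[hold]; j=6 S=297.8111 intr=0.0000 cont=0.0000 V=0.0000[hold]  S*(6)=70.1486
k=5: j=0 S=60.7054 intr=39.5746 cont=39.1663 V=39.5746[EX]; j=1 S=81.0609 intr=19.2191 cont=21.1995 V=21.1995[hold]; j=2 S=108.2420 intr=0.0000 cont=6.8949 V=6.8949[hold]; j=3 S=144.5373 intr=0.0000 cont=0.9286 V=0.9286[hold]; j=4 S=193.0031 intr=0.0000 cont=0.0000 V=0.0000[hold]; j=5 S=257.7204 intr=0.0000 cont=0.0000 V=0.0000[hold]  S*(5)=60.7054
k=4: j=0 S=70.1486 intr=30.1314 cont=30.6658 V=30.6658[hold]; j=1 S=93.6706 intr=6.6094 cont=14.3034 V=14.3034[hold]; j=2 S=125.0800 intr=0.0000 cont=4.0265 V=4.0265[hold]; j=3 S=167.0214 intr=0.0000 cont=0.4828 V=0.4828[hold]; j=4 S=223.0265 intr=0.0000 cont=0.0000 V=0.0000[hold]  S*(4)=-
k=3: j=0 S=81.0609 intr=19.2191 cont=22.7514 V=22.7514[hold]; j=1 S=108.2420 intr=0.0000 cont=9.3527 V=9.3527[hold]; j=2 S=144.5373 intr=0.0000 cont=2.3231 V=2.3231[hold]; j=3 S=193.0031 intr=0.0000 cont=0.2510 V=0.2510[hold]  S*(3)=-
k=2: j=0 S=93.6706 intr=6.6094 cont=16.2802 V=16.2802[hold]; j=1 S=125.0800 intr=0.0000 cont=5.9681 V=5.9681[hold]; j=2 S=167.0214 intr=0.0000 cont=1.3272 V=1.3272[hold]  S*(2)=-
k=1: j=0 S=108.2420 intr=0.0000 cont=11.3047 V=11.3047[hold]; j=1 S=144.5373 intr=0.0000 cont=3.7344 V=3.7344[hold]  S*(1)=-
k=0: j=0 S=125.0800 intr=0.0000 cont=7.6548 V=7.6548[hold]  S*(0)=-

price = 7.6548
boundary = - - - - - 60.7054 70.1486 81.0609
tree:
7.6548
11.3047 3.7344
16.2802 5.9681 1.3272
22.7514 9.3527 2.3231 0.2510
30.6658 14.3034 4.0265 0.4828 0.0000
39.5746 21.1995 6.8949 0.9286 0.0000 0.0000
47.7467 30.1314 11.6271 1.7863 0.0000 0.0000 0.0000
54.8186 39.5746 19.2191 3.4360 0.0000 0.0000 0.0000 0.0000
60.9385 47.7467 30.1314 6.6094 0.0000 0.0000 0.0000 0.0000 0.0000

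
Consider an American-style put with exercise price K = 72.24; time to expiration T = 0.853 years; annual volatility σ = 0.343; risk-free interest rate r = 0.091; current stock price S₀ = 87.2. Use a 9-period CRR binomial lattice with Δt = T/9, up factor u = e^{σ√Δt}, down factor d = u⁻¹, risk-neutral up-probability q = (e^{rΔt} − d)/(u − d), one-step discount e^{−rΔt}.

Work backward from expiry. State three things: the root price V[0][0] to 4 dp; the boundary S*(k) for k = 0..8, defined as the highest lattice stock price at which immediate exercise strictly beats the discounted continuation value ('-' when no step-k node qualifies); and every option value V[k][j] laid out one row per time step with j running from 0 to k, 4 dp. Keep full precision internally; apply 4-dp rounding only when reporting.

price = 2.9810
boundary = - - - - - 51.4301 57.1581 51.4301 57.1581
tree:
2.9810
4.6771 1.4311
7.1493 2.4236 0.5189
10.5996 4.0147 0.9634 0.1083
15.1631 6.4728 1.7633 0.2250 0.0000
20.8099 10.0913 3.1681 0.4676 0.0000 0.0000
25.9638 15.0819 5.5530 0.9716 0.0000 0.0000 0.0000
30.6012 20.8099 9.3984 2.0188 0.0000 0.0000 0.0000 0.0000
34.7739 25.9638 15.0819 4.1948 0.0000 0.0000 0.0000 0.0000 0.0000
38.5284 30.6012 20.8099 8.7161 0.0000 0.0000 0.0000 0.0000 0.0000 0.0000

Δt=0.09478, u=1.11137, d=0.89979, q=0.51456, disc=e^(-rΔt)=0.99141
k=9 terminal: V=max(K-S,0) → 38.5284 30.6012 20.8099 8.7161 0.0000 0.0000 0.0000 0.0000 0.0000 0.0000
k=8: j=0 S=37.4661 intr=34.7739 cont=34.1535 V=34.7739[EX]; j=1 S=46.2762 intr=25.9638 cont=25.3434 V=25.9638[EX]; j=2 S=57.1581 intr=15.0819 cont=14.4616 V=15.0819[EX]; j=3 S=70.5987 intr=1.6413 cont=4.1948 V=4.1948[hold]; j=4 S=87.2000 intr=0.0000 cont=0.0000 V=0.0000[hold]; j=5 S=107.7050 intr=0.0000 cont=0.0000 V=0.0000[hold]; j=6 S=133.0318 intr=0.0000 cont=0.0000 V=0.0000[hold]; j=7 S=164.3142 intr=0.0000 cont=0.0000 V=0.0000[hold]; j=8 S=202.9525 intr=0.0000 cont=0.0000 V=0.0000[hold]  S*(8)=57.1581
k=7: j=0 S=41.6388 intr=30.6012 cont=29.9808 V=30.6012[EX]; j=1 S=51.4301 intr=20.8099 cont=20.1895 V=20.8099[EX]; j=2 S=63.5239 intr=8.7161 cont=9.3984 V=9.3984[hold]; j=3 S=78.4615 intr=0.0000 cont=2.0188 V=2.0188[hold]; j=4 S=96.9117 intr=0.0000 cont=0.0000 V=0.0000[hold]; j=5 S=119.7004 intr=0.0000 cont=0.0000 V=0.0000[hold]; j=6 S=147.8479 intr=0.0000 cont=0.0000 V=0.0000[hold]; j=7 S=182.6143 intr=0.0000 cont=0.0000 V=0.0000[hold]  S*(7)=51.4301
k=6: j=0 S=46.2762 intr=25.9638 cont=25.3434 V=25.9638[EX]; j=1 S=57.1581 intr=15.0819 cont=14.8096 V=15.0819[EX]; j=2 S=70.5987 intr=1.6413 cont=5.5530 V=5.5530[hold]; j=3 S=87.2000 intr=0.0000 cont=0.9716 V=0.9716[hold]; j=4 S=107.7050 intr=0.0000 cont=0.0000 V=0.0000[hold]; j=5 S=133.0318 intr=0.0000 cont=0.0000 V=0.0000[hold]; j=6 S=164.3142 intr=0.0000 cont=0.0000 V=0.0000[hold]  S*(6)=57.1581
k=5: j=0 S=51.4301 intr=20.8099 cont=20.1895 V=20.8099[EX]; j=1 S=63.5239 intr=8.7161 cont=10.0913 V=10.0913[hold]; j=2 S=78.4615 intr=0.0000 cont=3.1681 V=3.1681[hold]; j=3 S=96.9117 intr=0.0000 cont=0.4676 V=0.4676[hold]; j=4 S=119.7004 intr=0.0000 cont=0.0000 V=0.0000[hold]; j=5 S=147.8479 intr=0.0000 cont=0.0000 V=0.0000[hold]  S*(5)=51.4301
k=4: j=0 S=57.1581 intr=15.0819 cont=15.1631 V=15.1631[hold]; j=1 S=70.5987 intr=1.6413 cont=6.4728 V=6.4728[hold]; j=2 S=87.2000 intr=0.0000 cont=1.7633 V=1.7633[hold]; j=3 S=107.7050 intr=0.0000 cont=0.2250 V=0.2250[hold]; j=4 S=133.0318 intr=0.0000 cont=0.0000 V=0.0000[hold]  S*(4)=-
k=3: j=0 S=63.5239 intr=8.7161 cont=10.5996 V=10.5996[hold]; j=1 S=78.4615 intr=0.0000 cont=4.0147 V=4.0147[hold]; j=2 S=96.9117 intr=0.0000 cont=0.9634 V=0.9634[hold]; j=3 S=119.7004 intr=0.0000 cont=0.1083 V=0.1083[hold]  S*(3)=-
k=2: j=0 S=70.5987 intr=1.6413 cont=7.1493 V=7.1493[hold]; j=1 S=87.2000 intr=0.0000 cont=2.4236 V=2.4236[hold]; j=2 S=107.7050 intr=0.0000 cont=0.5189 V=0.5189[hold]  S*(2)=-
k=1: j=0 S=78.4615 intr=0.0000 cont=4.6771 V=4.6771[hold]; j=1 S=96.9117 intr=0.0000 cont=1.4311 V=1.4311[hold]  S*(1)=-
k=0: j=0 S=87.2000 intr=0.0000 cont=2.9810 V=2.9810[hold]  S*(0)=-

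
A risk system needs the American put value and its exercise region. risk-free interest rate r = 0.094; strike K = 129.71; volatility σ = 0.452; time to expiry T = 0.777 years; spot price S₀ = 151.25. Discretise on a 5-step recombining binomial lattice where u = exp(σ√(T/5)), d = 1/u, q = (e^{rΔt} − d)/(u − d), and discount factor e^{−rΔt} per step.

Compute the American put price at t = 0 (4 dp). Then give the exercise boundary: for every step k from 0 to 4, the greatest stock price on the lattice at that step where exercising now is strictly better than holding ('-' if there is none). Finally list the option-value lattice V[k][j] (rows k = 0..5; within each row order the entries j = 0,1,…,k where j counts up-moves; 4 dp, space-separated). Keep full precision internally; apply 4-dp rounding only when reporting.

Δt=0.15540  u=1.19504  d=0.83679  q=0.49665  discount=0.98550
step 5 (expiry): payoffs max(K−S,0) = 67.6548 41.0873 3.1455 0.0000 0.0000 0.0000
step 4: (k=4,j=0): S=74.1586, (K−S)⁺=55.5514, hold=53.6704 ⇒ V=55.5514 exercise | (k=4,j=1): S=105.9079, (K−S)⁺=23.8021, hold=21.9211 ⇒ V=23.8021 exercise | (k=4,j=2): S=151.2500, (K−S)⁺=0.0000, hold=1.5603 ⇒ V=1.5603 continue | (k=4,j=3): S=216.0043, (K−S)⁺=0.0000, hold=0.0000 ⇒ V=0.0000 continue | (k=4,j=4): S=308.4816, (K−S)⁺=0.0000, hold=0.0000 ⇒ V=0.0000 continue  boundary S*=105.9079
step 3: (k=3,j=0): S=88.6227, (K−S)⁺=41.0873, hold=39.2063 ⇒ V=41.0873 exercise | (k=3,j=1): S=126.5645, (K−S)⁺=3.1455, hold=12.5708 ⇒ V=12.5708 continue | (k=3,j=2): S=180.7502, (K−S)⁺=0.0000, hold=0.7740 ⇒ V=0.7740 continue | (k=3,j=3): S=258.1344, (K−S)⁺=0.0000, hold=0.0000 ⇒ V=0.0000 continue  boundary S*=88.6227
step 2: (k=2,j=0): S=105.9079, (K−S)⁺=23.8021, hold=26.5343 ⇒ V=26.5343 continue | (k=2,j=1): S=151.2500, (K−S)⁺=0.0000, hold=6.6147 ⇒ V=6.6147 continue | (k=2,j=2): S=216.0043, (K−S)⁺=0.0000, hold=0.3840 ⇒ V=0.3840 continue  boundary S*=-
step 1: (k=1,j=0): S=126.5645, (K−S)⁺=3.1455, hold=16.4000 ⇒ V=16.4000 continue | (k=1,j=1): S=180.7502, (K−S)⁺=0.0000, hold=3.4692 ⇒ V=3.4692 continue  boundary S*=-
step 0: (k=0,j=0): S=151.2500, (K−S)⁺=0.0000, hold=9.8332 ⇒ V=9.8332 continue  boundary S*=-

price = 9.8332
boundary = - - - 88.6227 105.9079
tree:
9.8332
16.4000 3.4692
26.5343 6.6147 0.3840
41.0873 12.5708 0.7740 0.0000
55.5514 23.8021 1.5603 0.0000 0.0000
67.6548 41.0873 3.1455 0.0000 0.0000 0.0000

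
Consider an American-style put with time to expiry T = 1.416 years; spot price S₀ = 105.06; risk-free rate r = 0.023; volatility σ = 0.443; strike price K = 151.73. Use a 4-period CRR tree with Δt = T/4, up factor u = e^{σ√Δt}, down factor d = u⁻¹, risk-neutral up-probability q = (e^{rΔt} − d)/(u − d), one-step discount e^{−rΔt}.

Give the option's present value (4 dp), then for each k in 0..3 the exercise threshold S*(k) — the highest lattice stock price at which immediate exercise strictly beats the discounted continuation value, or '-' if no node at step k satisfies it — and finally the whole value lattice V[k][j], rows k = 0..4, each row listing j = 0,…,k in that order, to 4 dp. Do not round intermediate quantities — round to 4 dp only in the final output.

price = 53.8903
boundary = - - 62.0152 80.7175
tree:
53.8903
71.3198 33.5511
89.7148 50.1166 13.8990
104.0837 71.0125 25.4689 0.0000
115.1234 89.7148 46.6700 0.0000 0.0000

Δt=0.35400, u=1.30158, d=0.76830, q=0.44982, disc=e^(-rΔt)=0.99189
k=4 terminal: V=max(K-S,0) → 115.1234 89.7148 46.6700 0.0000 0.0000
k=3: j=0 S=47.6463 intr=104.0837 cont=102.8534 V=104.0837[EX]; j=1 S=80.7175 intr=71.0125 cont=69.7821 V=71.0125[EX]; j=2 S=136.7436 intr=14.9864 cont=25.4689 V=25.4689[hold]; j=3 S=231.6572 intr=0.0000 cont=0.0000 V=0.0000[hold]  S*(3)=80.7175
k=2: j=0 S=62.0152 intr=89.7148 cont=88.4844 V=89.7148[EX]; j=1 S=105.0600 intr=46.6700 cont=50.1166 V=50.1166[hold]; j=2 S=177.9821 intr=0.0000 cont=13.8990 V=13.8990[hold]  S*(2)=62.0152
k=1: j=0 S=80.7175 intr=71.0125 cont=71.3198 V=71.3198[hold]; j=1 S=136.7436 intr=14.9864 cont=33.5511 V=33.5511[hold]  S*(1)=-
k=0: j=0 S=105.0600 intr=46.6700 cont=53.8903 V=53.8903[hold]  S*(0)=-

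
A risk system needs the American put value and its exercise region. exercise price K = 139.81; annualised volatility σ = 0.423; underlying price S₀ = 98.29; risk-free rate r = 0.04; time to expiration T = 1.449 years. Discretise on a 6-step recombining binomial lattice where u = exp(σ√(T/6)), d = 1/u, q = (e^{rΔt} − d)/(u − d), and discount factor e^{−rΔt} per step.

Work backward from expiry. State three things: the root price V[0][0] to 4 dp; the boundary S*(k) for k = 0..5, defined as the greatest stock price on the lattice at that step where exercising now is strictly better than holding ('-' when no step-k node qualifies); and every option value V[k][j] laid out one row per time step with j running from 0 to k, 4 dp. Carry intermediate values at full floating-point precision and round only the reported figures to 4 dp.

price = 45.8497
boundary = - 79.8419 64.8564 79.8419 64.8564 79.8419
tree:
45.8497
59.9681 30.9623
74.9536 44.0284 16.9483
87.1265 59.9681 27.0610 5.9574
97.0147 74.9536 41.5425 11.3795 0.0000
105.0469 87.1265 59.9681 21.7365 0.0000 0.0000
111.5716 97.0147 74.9536 41.5200 0.0000 0.0000 0.0000

Δt=0.24150  u=1.23106  d=0.81231  q=0.47140  discount=0.99039
step 6 (expiry): payoffs max(K−S,0) = 111.5716 97.0147 74.9536 41.5200 0.0000 0.0000 0.0000
step 5: (k=5,j=0): S=34.7631, (K−S)⁺=105.0469, hold=103.7029 ⇒ V=105.0469 exercise | (k=5,j=1): S=52.6835, (K−S)⁺=87.1265, hold=85.7825 ⇒ V=87.1265 exercise | (k=5,j=2): S=79.8419, (K−S)⁺=59.9681, hold=58.6240 ⇒ V=59.9681 exercise | (k=5,j=3): S=121.0006, (K−S)⁺=18.8094, hold=21.7365 ⇒ V=21.7365 continue | (k=5,j=4): S=183.3767, (K−S)⁺=0.0000, hold=0.0000 ⇒ V=0.0000 continue | (k=5,j=5): S=277.9078, (K−S)⁺=0.0000, hold=0.0000 ⇒ V=0.0000 continue  boundary S*=79.8419
step 4: (k=4,j=0): S=42.7953, (K−S)⁺=97.0147, hold=95.6706 ⇒ V=97.0147 exercise | (k=4,j=1): S=64.8564, (K−S)⁺=74.9536, hold=73.6095 ⇒ V=74.9536 exercise | (k=4,j=2): S=98.2900, (K−S)⁺=41.5200, hold=41.5425 ⇒ V=41.5425 continue | (k=4,j=3): S=148.9587, (K−S)⁺=0.0000, hold=11.3795 ⇒ V=11.3795 continue | (k=4,j=4): S=225.7472, (K−S)⁺=0.0000, hold=0.0000 ⇒ V=0.0000 continue  boundary S*=64.8564
step 3: (k=3,j=0): S=52.6835, (K−S)⁺=87.1265, hold=85.7825 ⇒ V=87.1265 exercise | (k=3,j=1): S=79.8419, (K−S)⁺=59.9681, hold=58.6345 ⇒ V=59.9681 exercise | (k=3,j=2): S=121.0006, (K−S)⁺=18.8094, hold=27.0610 ⇒ V=27.0610 continue | (k=3,j=3): S=183.3767, (K−S)⁺=0.0000, hold=5.9574 ⇒ V=5.9574 continue  boundary S*=79.8419
step 2: (k=2,j=0): S=64.8564, (K−S)⁺=74.9536, hold=73.6095 ⇒ V=74.9536 exercise | (k=2,j=1): S=98.2900, (K−S)⁺=41.5200, hold=44.0284 ⇒ V=44.0284 continue | (k=2,j=2): S=148.9587, (K−S)⁺=0.0000, hold=16.9483 ⇒ V=16.9483 continue  boundary S*=64.8564
step 1: (k=1,j=0): S=79.8419, (K−S)⁺=59.9681, hold=59.7951 ⇒ V=59.9681 exercise | (k=1,j=1): S=121.0006, (K−S)⁺=18.8094, hold=30.9623 ⇒ V=30.9623 continue  boundary S*=79.8419
step 0: (k=0,j=0): S=98.2900, (K−S)⁺=41.5200, hold=45.8497 ⇒ V=45.8497 continue  boundary S*=-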